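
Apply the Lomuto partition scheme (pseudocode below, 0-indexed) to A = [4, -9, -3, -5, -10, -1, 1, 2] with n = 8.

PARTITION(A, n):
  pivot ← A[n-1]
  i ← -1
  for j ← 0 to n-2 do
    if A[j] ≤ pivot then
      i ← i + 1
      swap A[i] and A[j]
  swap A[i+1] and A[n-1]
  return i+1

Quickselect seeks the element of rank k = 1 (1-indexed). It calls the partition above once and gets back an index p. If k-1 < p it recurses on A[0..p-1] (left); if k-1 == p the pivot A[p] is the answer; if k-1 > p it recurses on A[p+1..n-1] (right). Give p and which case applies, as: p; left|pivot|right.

pivot=2, i=-1
j=0: 4>2, skip
j=1: -9≤2, i=0, swap(0,1) ⇒ [-9, 4, -3, -5, -10, -1, 1, 2]
j=2: -3≤2, i=1, swap(1,2) ⇒ [-9, -3, 4, -5, -10, -1, 1, 2]
j=3: -5≤2, i=2, swap(2,3) ⇒ [-9, -3, -5, 4, -10, -1, 1, 2]
j=4: -10≤2, i=3, swap(3,4) ⇒ [-9, -3, -5, -10, 4, -1, 1, 2]
j=5: -1≤2, i=4, swap(4,5) ⇒ [-9, -3, -5, -10, -1, 4, 1, 2]
j=6: 1≤2, i=5, swap(5,6) ⇒ [-9, -3, -5, -10, -1, 1, 4, 2]
swap(6,7) ⇒ [-9, -3, -5, -10, -1, 1, 2, 4]; return 6
p = 6; k-1 = 0 < 6 ⇒ left

6; left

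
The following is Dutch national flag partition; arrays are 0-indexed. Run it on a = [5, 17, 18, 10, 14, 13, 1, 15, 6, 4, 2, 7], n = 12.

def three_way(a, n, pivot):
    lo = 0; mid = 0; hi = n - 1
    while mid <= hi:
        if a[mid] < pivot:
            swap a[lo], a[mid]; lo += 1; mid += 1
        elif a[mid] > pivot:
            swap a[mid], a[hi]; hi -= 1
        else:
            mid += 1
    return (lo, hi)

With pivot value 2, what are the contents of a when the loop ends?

lo=0 mid=0 hi=11
5>2: swap(0,11), hi=10 ⇒ [7, 17, 18, 10, 14, 13, 1, 15, 6, 4, 2, 5]
7>2: swap(0,10), hi=9 ⇒ [2, 17, 18, 10, 14, 13, 1, 15, 6, 4, 7, 5]
2=2: mid=1
17>2: swap(1,9), hi=8 ⇒ [2, 4, 18, 10, 14, 13, 1, 15, 6, 17, 7, 5]
4>2: swap(1,8), hi=7 ⇒ [2, 6, 18, 10, 14, 13, 1, 15, 4, 17, 7, 5]
6>2: swap(1,7), hi=6 ⇒ [2, 15, 18, 10, 14, 13, 1, 6, 4, 17, 7, 5]
15>2: swap(1,6), hi=5 ⇒ [2, 1, 18, 10, 14, 13, 15, 6, 4, 17, 7, 5]
1<2: swap(0,1), lo=1 mid=2 ⇒ [1, 2, 18, 10, 14, 13, 15, 6, 4, 17, 7, 5]
18>2: swap(2,5), hi=4 ⇒ [1, 2, 13, 10, 14, 18, 15, 6, 4, 17, 7, 5]
13>2: swap(2,4), hi=3 ⇒ [1, 2, 14, 10, 13, 18, 15, 6, 4, 17, 7, 5]
14>2: swap(2,3), hi=2 ⇒ [1, 2, 10, 14, 13, 18, 15, 6, 4, 17, 7, 5]
10>2: swap(2,2), hi=1 ⇒ [1, 2, 10, 14, 13, 18, 15, 6, 4, 17, 7, 5]
done. lo=1 hi=1; a=[1, 2, 10, 14, 13, 18, 15, 6, 4, 17, 7, 5]

[1, 2, 10, 14, 13, 18, 15, 6, 4, 17, 7, 5]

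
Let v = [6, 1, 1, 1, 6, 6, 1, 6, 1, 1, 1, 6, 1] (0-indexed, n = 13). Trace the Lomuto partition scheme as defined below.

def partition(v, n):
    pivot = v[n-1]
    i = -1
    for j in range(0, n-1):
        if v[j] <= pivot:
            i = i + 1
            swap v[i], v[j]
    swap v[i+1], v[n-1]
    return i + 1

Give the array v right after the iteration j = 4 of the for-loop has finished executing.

[1, 1, 1, 6, 6, 6, 1, 6, 1, 1, 1, 6, 1]

pivot = v[12] = 1; i = -1
j=0: v[0]=6 > 1 → no swap
j=1: v[1]=1 ≤ 1 → i=0, swap v[0],v[1] → [1, 6, 1, 1, 6, 6, 1, 6, 1, 1, 1, 6, 1]
j=2: v[2]=1 ≤ 1 → i=1, swap v[1],v[2] → [1, 1, 6, 1, 6, 6, 1, 6, 1, 1, 1, 6, 1]
j=3: v[3]=1 ≤ 1 → i=2, swap v[2],v[3] → [1, 1, 1, 6, 6, 6, 1, 6, 1, 1, 1, 6, 1]
j=4: v[4]=6 > 1 → no swap
(after j=4) v = [1, 1, 1, 6, 6, 6, 1, 6, 1, 1, 1, 6, 1]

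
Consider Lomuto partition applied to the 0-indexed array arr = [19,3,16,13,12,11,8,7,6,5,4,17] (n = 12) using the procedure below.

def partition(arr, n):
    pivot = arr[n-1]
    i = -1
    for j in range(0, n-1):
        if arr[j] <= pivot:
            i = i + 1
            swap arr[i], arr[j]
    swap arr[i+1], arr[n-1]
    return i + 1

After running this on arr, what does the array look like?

[3,16,13,12,11,8,7,6,5,4,17,19]

pivot=17, i=-1
j=0: 19>17, skip
j=1: 3≤17, i=0, swap(0,1) ⇒ [3,19,16,13,12,11,8,7,6,5,4,17]
j=2: 16≤17, i=1, swap(1,2) ⇒ [3,16,19,13,12,11,8,7,6,5,4,17]
j=3: 13≤17, i=2, swap(2,3) ⇒ [3,16,13,19,12,11,8,7,6,5,4,17]
j=4: 12≤17, i=3, swap(3,4) ⇒ [3,16,13,12,19,11,8,7,6,5,4,17]
j=5: 11≤17, i=4, swap(4,5) ⇒ [3,16,13,12,11,19,8,7,6,5,4,17]
j=6: 8≤17, i=5, swap(5,6) ⇒ [3,16,13,12,11,8,19,7,6,5,4,17]
j=7: 7≤17, i=6, swap(6,7) ⇒ [3,16,13,12,11,8,7,19,6,5,4,17]
j=8: 6≤17, i=7, swap(7,8) ⇒ [3,16,13,12,11,8,7,6,19,5,4,17]
j=9: 5≤17, i=8, swap(8,9) ⇒ [3,16,13,12,11,8,7,6,5,19,4,17]
j=10: 4≤17, i=9, swap(9,10) ⇒ [3,16,13,12,11,8,7,6,5,4,19,17]
swap(10,11) ⇒ [3,16,13,12,11,8,7,6,5,4,17,19]; return 10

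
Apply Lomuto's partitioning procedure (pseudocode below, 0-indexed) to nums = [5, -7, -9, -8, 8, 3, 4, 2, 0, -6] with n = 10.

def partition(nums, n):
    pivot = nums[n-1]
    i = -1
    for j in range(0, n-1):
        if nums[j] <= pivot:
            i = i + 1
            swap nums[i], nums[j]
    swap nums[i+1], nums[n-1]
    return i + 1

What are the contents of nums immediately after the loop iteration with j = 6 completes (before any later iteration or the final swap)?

pivot = nums[9] = -6; i = -1
j=0: nums[0]=5 > -6 → no swap
j=1: nums[1]=-7 ≤ -6 → i=0, swap nums[0],nums[1] → [-7, 5, -9, -8, 8, 3, 4, 2, 0, -6]
j=2: nums[2]=-9 ≤ -6 → i=1, swap nums[1],nums[2] → [-7, -9, 5, -8, 8, 3, 4, 2, 0, -6]
j=3: nums[3]=-8 ≤ -6 → i=2, swap nums[2],nums[3] → [-7, -9, -8, 5, 8, 3, 4, 2, 0, -6]
j=4: nums[4]=8 > -6 → no swap
j=5: nums[5]=3 > -6 → no swap
j=6: nums[6]=4 > -6 → no swap
(after j=6) nums = [-7, -9, -8, 5, 8, 3, 4, 2, 0, -6]

[-7, -9, -8, 5, 8, 3, 4, 2, 0, -6]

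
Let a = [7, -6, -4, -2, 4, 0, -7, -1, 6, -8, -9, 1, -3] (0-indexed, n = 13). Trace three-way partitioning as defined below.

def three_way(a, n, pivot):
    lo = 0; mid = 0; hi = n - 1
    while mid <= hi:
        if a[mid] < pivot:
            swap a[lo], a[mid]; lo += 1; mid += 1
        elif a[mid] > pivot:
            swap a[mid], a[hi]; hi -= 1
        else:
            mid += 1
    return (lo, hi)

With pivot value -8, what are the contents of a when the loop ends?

[-9, -8, -2, 4, 0, -7, -1, 6, -4, -6, 1, -3, 7]

lo=0 mid=0 hi=12
7>-8: swap(0,12), hi=11 ⇒ [-3, -6, -4, -2, 4, 0, -7, -1, 6, -8, -9, 1, 7]
-3>-8: swap(0,11), hi=10 ⇒ [1, -6, -4, -2, 4, 0, -7, -1, 6, -8, -9, -3, 7]
1>-8: swap(0,10), hi=9 ⇒ [-9, -6, -4, -2, 4, 0, -7, -1, 6, -8, 1, -3, 7]
-9<-8: swap(0,0), lo=1 mid=1 ⇒ [-9, -6, -4, -2, 4, 0, -7, -1, 6, -8, 1, -3, 7]
-6>-8: swap(1,9), hi=8 ⇒ [-9, -8, -4, -2, 4, 0, -7, -1, 6, -6, 1, -3, 7]
-8=-8: mid=2
-4>-8: swap(2,8), hi=7 ⇒ [-9, -8, 6, -2, 4, 0, -7, -1, -4, -6, 1, -3, 7]
6>-8: swap(2,7), hi=6 ⇒ [-9, -8, -1, -2, 4, 0, -7, 6, -4, -6, 1, -3, 7]
-1>-8: swap(2,6), hi=5 ⇒ [-9, -8, -7, -2, 4, 0, -1, 6, -4, -6, 1, -3, 7]
-7>-8: swap(2,5), hi=4 ⇒ [-9, -8, 0, -2, 4, -7, -1, 6, -4, -6, 1, -3, 7]
0>-8: swap(2,4), hi=3 ⇒ [-9, -8, 4, -2, 0, -7, -1, 6, -4, -6, 1, -3, 7]
4>-8: swap(2,3), hi=2 ⇒ [-9, -8, -2, 4, 0, -7, -1, 6, -4, -6, 1, -3, 7]
-2>-8: swap(2,2), hi=1 ⇒ [-9, -8, -2, 4, 0, -7, -1, 6, -4, -6, 1, -3, 7]
done. lo=1 hi=1; a=[-9, -8, -2, 4, 0, -7, -1, 6, -4, -6, 1, -3, 7]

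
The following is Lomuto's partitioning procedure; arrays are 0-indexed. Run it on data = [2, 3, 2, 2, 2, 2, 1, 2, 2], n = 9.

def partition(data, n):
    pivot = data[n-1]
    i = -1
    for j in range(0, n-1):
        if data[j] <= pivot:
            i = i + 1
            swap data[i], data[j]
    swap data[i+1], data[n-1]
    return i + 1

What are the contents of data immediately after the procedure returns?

pivot = data[8] = 2; i = -1
j=0: data[0]=2 ≤ 2 → i=0, swap data[0],data[0] (no change) → [2, 3, 2, 2, 2, 2, 1, 2, 2]
j=1: data[1]=3 > 2 → no swap
j=2: data[2]=2 ≤ 2 → i=1, swap data[1],data[2] → [2, 2, 3, 2, 2, 2, 1, 2, 2]
j=3: data[3]=2 ≤ 2 → i=2, swap data[2],data[3] → [2, 2, 2, 3, 2, 2, 1, 2, 2]
j=4: data[4]=2 ≤ 2 → i=3, swap data[3],data[4] → [2, 2, 2, 2, 3, 2, 1, 2, 2]
j=5: data[5]=2 ≤ 2 → i=4, swap data[4],data[5] → [2, 2, 2, 2, 2, 3, 1, 2, 2]
j=6: data[6]=1 ≤ 2 → i=5, swap data[5],data[6] → [2, 2, 2, 2, 2, 1, 3, 2, 2]
j=7: data[7]=2 ≤ 2 → i=6, swap data[6],data[7] → [2, 2, 2, 2, 2, 1, 2, 3, 2]
final swap data[7],data[8] → [2, 2, 2, 2, 2, 1, 2, 2, 3]; return 7

[2, 2, 2, 2, 2, 1, 2, 2, 3]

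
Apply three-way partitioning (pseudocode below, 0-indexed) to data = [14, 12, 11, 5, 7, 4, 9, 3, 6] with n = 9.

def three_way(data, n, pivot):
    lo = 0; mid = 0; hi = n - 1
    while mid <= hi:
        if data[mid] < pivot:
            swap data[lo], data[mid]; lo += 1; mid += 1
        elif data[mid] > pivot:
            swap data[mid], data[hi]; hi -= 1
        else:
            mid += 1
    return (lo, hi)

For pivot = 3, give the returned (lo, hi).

lo=0 mid=0 hi=8
14>3: swap(0,8), hi=7 ⇒ [6, 12, 11, 5, 7, 4, 9, 3, 14]
6>3: swap(0,7), hi=6 ⇒ [3, 12, 11, 5, 7, 4, 9, 6, 14]
3=3: mid=1
12>3: swap(1,6), hi=5 ⇒ [3, 9, 11, 5, 7, 4, 12, 6, 14]
9>3: swap(1,5), hi=4 ⇒ [3, 4, 11, 5, 7, 9, 12, 6, 14]
4>3: swap(1,4), hi=3 ⇒ [3, 7, 11, 5, 4, 9, 12, 6, 14]
7>3: swap(1,3), hi=2 ⇒ [3, 5, 11, 7, 4, 9, 12, 6, 14]
5>3: swap(1,2), hi=1 ⇒ [3, 11, 5, 7, 4, 9, 12, 6, 14]
11>3: swap(1,1), hi=0 ⇒ [3, 11, 5, 7, 4, 9, 12, 6, 14]
done. lo=0 hi=0; data=[3, 11, 5, 7, 4, 9, 12, 6, 14]

(0, 0)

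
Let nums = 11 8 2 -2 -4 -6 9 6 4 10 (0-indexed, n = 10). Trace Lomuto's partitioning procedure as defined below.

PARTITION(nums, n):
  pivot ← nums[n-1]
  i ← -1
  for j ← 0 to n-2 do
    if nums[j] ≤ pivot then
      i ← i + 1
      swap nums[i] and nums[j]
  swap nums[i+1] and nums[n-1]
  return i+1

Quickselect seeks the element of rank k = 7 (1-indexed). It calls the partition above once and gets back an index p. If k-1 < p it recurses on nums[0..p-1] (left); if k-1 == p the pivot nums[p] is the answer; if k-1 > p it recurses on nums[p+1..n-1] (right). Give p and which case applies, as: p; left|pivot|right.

8; left

pivot=10, i=-1
j=0: 11>10, skip
j=1: 8≤10, i=0, swap(0,1) ⇒ 8 11 2 -2 -4 -6 9 6 4 10
j=2: 2≤10, i=1, swap(1,2) ⇒ 8 2 11 -2 -4 -6 9 6 4 10
j=3: -2≤10, i=2, swap(2,3) ⇒ 8 2 -2 11 -4 -6 9 6 4 10
j=4: -4≤10, i=3, swap(3,4) ⇒ 8 2 -2 -4 11 -6 9 6 4 10
j=5: -6≤10, i=4, swap(4,5) ⇒ 8 2 -2 -4 -6 11 9 6 4 10
j=6: 9≤10, i=5, swap(5,6) ⇒ 8 2 -2 -4 -6 9 11 6 4 10
j=7: 6≤10, i=6, swap(6,7) ⇒ 8 2 -2 -4 -6 9 6 11 4 10
j=8: 4≤10, i=7, swap(7,8) ⇒ 8 2 -2 -4 -6 9 6 4 11 10
swap(8,9) ⇒ 8 2 -2 -4 -6 9 6 4 10 11; return 8
p = 8; k-1 = 6 < 8 ⇒ left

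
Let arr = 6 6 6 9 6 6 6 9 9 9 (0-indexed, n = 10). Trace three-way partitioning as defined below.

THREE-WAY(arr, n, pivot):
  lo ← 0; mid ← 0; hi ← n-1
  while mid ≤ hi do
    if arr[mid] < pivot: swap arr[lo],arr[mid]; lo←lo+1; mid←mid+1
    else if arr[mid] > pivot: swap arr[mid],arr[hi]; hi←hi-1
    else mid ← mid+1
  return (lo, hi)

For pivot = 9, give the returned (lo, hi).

(6, 9)

lo=0 mid=0 hi=9
6<9: swap(0,0), lo=1 mid=1 ⇒ 6 6 6 9 6 6 6 9 9 9
6<9: swap(1,1), lo=2 mid=2 ⇒ 6 6 6 9 6 6 6 9 9 9
6<9: swap(2,2), lo=3 mid=3 ⇒ 6 6 6 9 6 6 6 9 9 9
9=9: mid=4
6<9: swap(3,4), lo=4 mid=5 ⇒ 6 6 6 6 9 6 6 9 9 9
6<9: swap(4,5), lo=5 mid=6 ⇒ 6 6 6 6 6 9 6 9 9 9
6<9: swap(5,6), lo=6 mid=7 ⇒ 6 6 6 6 6 6 9 9 9 9
9=9: mid=8
9=9: mid=9
9=9: mid=10
done. lo=6 hi=9; arr=6 6 6 6 6 6 9 9 9 9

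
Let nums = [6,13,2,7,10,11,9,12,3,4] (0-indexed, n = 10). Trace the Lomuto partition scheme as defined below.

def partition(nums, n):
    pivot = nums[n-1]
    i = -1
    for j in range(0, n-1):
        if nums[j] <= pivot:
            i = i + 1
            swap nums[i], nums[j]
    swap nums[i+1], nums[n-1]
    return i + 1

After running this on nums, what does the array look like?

pivot = nums[9] = 4; i = -1
j=0: nums[0]=6 > 4 → no swap
j=1: nums[1]=13 > 4 → no swap
j=2: nums[2]=2 ≤ 4 → i=0, swap nums[0],nums[2] → [2,13,6,7,10,11,9,12,3,4]
j=3: nums[3]=7 > 4 → no swap
j=4: nums[4]=10 > 4 → no swap
j=5: nums[5]=11 > 4 → no swap
j=6: nums[6]=9 > 4 → no swap
j=7: nums[7]=12 > 4 → no swap
j=8: nums[8]=3 ≤ 4 → i=1, swap nums[1],nums[8] → [2,3,6,7,10,11,9,12,13,4]
final swap nums[2],nums[9] → [2,3,4,7,10,11,9,12,13,6]; return 2

[2,3,4,7,10,11,9,12,13,6]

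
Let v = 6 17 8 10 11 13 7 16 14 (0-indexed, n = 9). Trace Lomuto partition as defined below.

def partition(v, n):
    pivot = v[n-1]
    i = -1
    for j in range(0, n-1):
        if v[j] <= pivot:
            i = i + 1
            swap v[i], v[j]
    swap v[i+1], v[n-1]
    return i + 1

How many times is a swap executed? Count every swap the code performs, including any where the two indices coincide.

pivot=14, i=-1
j=0: 6≤14, i=0, swap(0,0) ⇒ 6 17 8 10 11 13 7 16 14
j=1: 17>14, skip
j=2: 8≤14, i=1, swap(1,2) ⇒ 6 8 17 10 11 13 7 16 14
j=3: 10≤14, i=2, swap(2,3) ⇒ 6 8 10 17 11 13 7 16 14
j=4: 11≤14, i=3, swap(3,4) ⇒ 6 8 10 11 17 13 7 16 14
j=5: 13≤14, i=4, swap(4,5) ⇒ 6 8 10 11 13 17 7 16 14
j=6: 7≤14, i=5, swap(5,6) ⇒ 6 8 10 11 13 7 17 16 14
j=7: 16>14, skip
swap(6,8) ⇒ 6 8 10 11 13 7 14 16 17; return 6

7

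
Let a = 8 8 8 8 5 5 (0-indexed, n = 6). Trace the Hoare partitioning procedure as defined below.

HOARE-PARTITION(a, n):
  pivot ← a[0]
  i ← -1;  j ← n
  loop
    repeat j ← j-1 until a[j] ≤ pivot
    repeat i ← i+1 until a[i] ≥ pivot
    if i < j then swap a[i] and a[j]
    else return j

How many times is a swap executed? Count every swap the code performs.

3

pivot=8
j stops at 5 (5), i stops at 0 (8); swap ⇒ 5 8 8 8 5 8
j stops at 4 (5), i stops at 1 (8); swap ⇒ 5 5 8 8 8 8
j stops at 3 (8), i stops at 2 (8); swap ⇒ 5 5 8 8 8 8
j stops at 2, i stops at 3; i≥j ⇒ return 2. a=5 5 8 8 8 8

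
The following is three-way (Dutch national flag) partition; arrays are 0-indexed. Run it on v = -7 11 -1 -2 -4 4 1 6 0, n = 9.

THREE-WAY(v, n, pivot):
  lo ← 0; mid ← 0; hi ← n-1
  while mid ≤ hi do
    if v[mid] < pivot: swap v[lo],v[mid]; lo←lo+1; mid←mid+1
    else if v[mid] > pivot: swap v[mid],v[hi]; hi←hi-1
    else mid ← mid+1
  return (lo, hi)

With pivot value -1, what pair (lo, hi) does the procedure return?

lo=0 mid=0 hi=8
-7<-1: swap(0,0), lo=1 mid=1 ⇒ -7 11 -1 -2 -4 4 1 6 0
11>-1: swap(1,8), hi=7 ⇒ -7 0 -1 -2 -4 4 1 6 11
0>-1: swap(1,7), hi=6 ⇒ -7 6 -1 -2 -4 4 1 0 11
6>-1: swap(1,6), hi=5 ⇒ -7 1 -1 -2 -4 4 6 0 11
1>-1: swap(1,5), hi=4 ⇒ -7 4 -1 -2 -4 1 6 0 11
4>-1: swap(1,4), hi=3 ⇒ -7 -4 -1 -2 4 1 6 0 11
-4<-1: swap(1,1), lo=2 mid=2 ⇒ -7 -4 -1 -2 4 1 6 0 11
-1=-1: mid=3
-2<-1: swap(2,3), lo=3 mid=4 ⇒ -7 -4 -2 -1 4 1 6 0 11
done. lo=3 hi=3; v=-7 -4 -2 -1 4 1 6 0 11

(3, 3)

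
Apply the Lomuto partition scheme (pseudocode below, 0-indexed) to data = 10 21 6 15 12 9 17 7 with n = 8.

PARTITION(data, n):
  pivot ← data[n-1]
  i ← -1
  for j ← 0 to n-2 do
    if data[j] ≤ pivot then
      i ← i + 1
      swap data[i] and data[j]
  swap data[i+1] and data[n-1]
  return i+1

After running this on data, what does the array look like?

6 7 10 15 12 9 17 21

pivot = data[7] = 7; i = -1
j=0: data[0]=10 > 7 → no swap
j=1: data[1]=21 > 7 → no swap
j=2: data[2]=6 ≤ 7 → i=0, swap data[0],data[2] → 6 21 10 15 12 9 17 7
j=3: data[3]=15 > 7 → no swap
j=4: data[4]=12 > 7 → no swap
j=5: data[5]=9 > 7 → no swap
j=6: data[6]=17 > 7 → no swap
final swap data[1],data[7] → 6 7 10 15 12 9 17 21; return 1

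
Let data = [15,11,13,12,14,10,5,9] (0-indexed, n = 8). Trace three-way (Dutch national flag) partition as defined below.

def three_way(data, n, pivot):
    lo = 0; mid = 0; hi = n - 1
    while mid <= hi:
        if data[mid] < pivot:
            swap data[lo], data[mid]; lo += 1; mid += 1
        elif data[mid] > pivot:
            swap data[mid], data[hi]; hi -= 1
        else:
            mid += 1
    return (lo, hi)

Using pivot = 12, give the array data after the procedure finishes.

[9,11,5,10,12,14,13,15]

lo=0 mid=0 hi=7
15>12: swap(0,7), hi=6 ⇒ [9,11,13,12,14,10,5,15]
9<12: swap(0,0), lo=1 mid=1 ⇒ [9,11,13,12,14,10,5,15]
11<12: swap(1,1), lo=2 mid=2 ⇒ [9,11,13,12,14,10,5,15]
13>12: swap(2,6), hi=5 ⇒ [9,11,5,12,14,10,13,15]
5<12: swap(2,2), lo=3 mid=3 ⇒ [9,11,5,12,14,10,13,15]
12=12: mid=4
14>12: swap(4,5), hi=4 ⇒ [9,11,5,12,10,14,13,15]
10<12: swap(3,4), lo=4 mid=5 ⇒ [9,11,5,10,12,14,13,15]
done. lo=4 hi=4; data=[9,11,5,10,12,14,13,15]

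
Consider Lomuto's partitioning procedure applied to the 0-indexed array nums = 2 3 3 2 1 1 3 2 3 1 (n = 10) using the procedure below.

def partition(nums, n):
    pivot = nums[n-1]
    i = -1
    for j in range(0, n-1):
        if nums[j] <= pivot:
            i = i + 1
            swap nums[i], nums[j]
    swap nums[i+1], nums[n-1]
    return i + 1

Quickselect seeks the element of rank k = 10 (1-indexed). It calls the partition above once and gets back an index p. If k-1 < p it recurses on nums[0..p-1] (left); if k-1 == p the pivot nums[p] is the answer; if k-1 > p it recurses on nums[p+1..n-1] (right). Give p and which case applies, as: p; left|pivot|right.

pivot=1, i=-1
j=0: 2>1, skip
j=1: 3>1, skip
j=2: 3>1, skip
j=3: 2>1, skip
j=4: 1≤1, i=0, swap(0,4) ⇒ 1 3 3 2 2 1 3 2 3 1
j=5: 1≤1, i=1, swap(1,5) ⇒ 1 1 3 2 2 3 3 2 3 1
j=6: 3>1, skip
j=7: 2>1, skip
j=8: 3>1, skip
swap(2,9) ⇒ 1 1 1 2 2 3 3 2 3 3; return 2
p = 2; k-1 = 9 > 2 ⇒ right

2; right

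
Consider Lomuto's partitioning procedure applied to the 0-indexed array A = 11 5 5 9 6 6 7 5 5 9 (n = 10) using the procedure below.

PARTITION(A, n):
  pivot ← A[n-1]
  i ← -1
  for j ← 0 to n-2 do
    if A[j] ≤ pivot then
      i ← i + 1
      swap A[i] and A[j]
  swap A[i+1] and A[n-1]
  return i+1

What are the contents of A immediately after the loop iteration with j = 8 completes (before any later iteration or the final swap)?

5 5 9 6 6 7 5 5 11 9

pivot = A[9] = 9; i = -1
j=0: A[0]=11 > 9 → no swap
j=1: A[1]=5 ≤ 9 → i=0, swap A[0],A[1] → 5 11 5 9 6 6 7 5 5 9
j=2: A[2]=5 ≤ 9 → i=1, swap A[1],A[2] → 5 5 11 9 6 6 7 5 5 9
j=3: A[3]=9 ≤ 9 → i=2, swap A[2],A[3] → 5 5 9 11 6 6 7 5 5 9
j=4: A[4]=6 ≤ 9 → i=3, swap A[3],A[4] → 5 5 9 6 11 6 7 5 5 9
j=5: A[5]=6 ≤ 9 → i=4, swap A[4],A[5] → 5 5 9 6 6 11 7 5 5 9
j=6: A[6]=7 ≤ 9 → i=5, swap A[5],A[6] → 5 5 9 6 6 7 11 5 5 9
j=7: A[7]=5 ≤ 9 → i=6, swap A[6],A[7] → 5 5 9 6 6 7 5 11 5 9
j=8: A[8]=5 ≤ 9 → i=7, swap A[7],A[8] → 5 5 9 6 6 7 5 5 11 9
(after j=8) A = 5 5 9 6 6 7 5 5 11 9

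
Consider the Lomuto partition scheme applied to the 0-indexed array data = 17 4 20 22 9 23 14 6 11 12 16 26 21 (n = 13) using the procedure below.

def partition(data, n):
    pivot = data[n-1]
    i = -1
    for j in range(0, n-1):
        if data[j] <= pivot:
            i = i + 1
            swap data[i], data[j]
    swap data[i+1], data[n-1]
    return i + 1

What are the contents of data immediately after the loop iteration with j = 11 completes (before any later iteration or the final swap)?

17 4 20 9 14 6 11 12 16 23 22 26 21

pivot=21, i=-1
j=0: 17≤21, i=0, swap(0,0) ⇒ 17 4 20 22 9 23 14 6 11 12 16 26 21
j=1: 4≤21, i=1, swap(1,1) ⇒ 17 4 20 22 9 23 14 6 11 12 16 26 21
j=2: 20≤21, i=2, swap(2,2) ⇒ 17 4 20 22 9 23 14 6 11 12 16 26 21
j=3: 22>21, skip
j=4: 9≤21, i=3, swap(3,4) ⇒ 17 4 20 9 22 23 14 6 11 12 16 26 21
j=5: 23>21, skip
j=6: 14≤21, i=4, swap(4,6) ⇒ 17 4 20 9 14 23 22 6 11 12 16 26 21
j=7: 6≤21, i=5, swap(5,7) ⇒ 17 4 20 9 14 6 22 23 11 12 16 26 21
j=8: 11≤21, i=6, swap(6,8) ⇒ 17 4 20 9 14 6 11 23 22 12 16 26 21
j=9: 12≤21, i=7, swap(7,9) ⇒ 17 4 20 9 14 6 11 12 22 23 16 26 21
j=10: 16≤21, i=8, swap(8,10) ⇒ 17 4 20 9 14 6 11 12 16 23 22 26 21
j=11: 26>21, skip
(after j=11) data = 17 4 20 9 14 6 11 12 16 23 22 26 21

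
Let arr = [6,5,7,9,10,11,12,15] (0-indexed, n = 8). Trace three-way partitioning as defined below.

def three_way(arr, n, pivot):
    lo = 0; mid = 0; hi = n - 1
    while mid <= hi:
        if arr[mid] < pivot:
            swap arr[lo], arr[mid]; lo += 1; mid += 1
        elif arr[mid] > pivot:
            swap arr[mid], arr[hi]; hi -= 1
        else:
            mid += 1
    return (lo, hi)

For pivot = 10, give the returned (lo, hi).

lo=0 mid=0 hi=7
6<10: swap(0,0), lo=1 mid=1 ⇒ [6,5,7,9,10,11,12,15]
5<10: swap(1,1), lo=2 mid=2 ⇒ [6,5,7,9,10,11,12,15]
7<10: swap(2,2), lo=3 mid=3 ⇒ [6,5,7,9,10,11,12,15]
9<10: swap(3,3), lo=4 mid=4 ⇒ [6,5,7,9,10,11,12,15]
10=10: mid=5
11>10: swap(5,7), hi=6 ⇒ [6,5,7,9,10,15,12,11]
15>10: swap(5,6), hi=5 ⇒ [6,5,7,9,10,12,15,11]
12>10: swap(5,5), hi=4 ⇒ [6,5,7,9,10,12,15,11]
done. lo=4 hi=4; arr=[6,5,7,9,10,12,15,11]

(4, 4)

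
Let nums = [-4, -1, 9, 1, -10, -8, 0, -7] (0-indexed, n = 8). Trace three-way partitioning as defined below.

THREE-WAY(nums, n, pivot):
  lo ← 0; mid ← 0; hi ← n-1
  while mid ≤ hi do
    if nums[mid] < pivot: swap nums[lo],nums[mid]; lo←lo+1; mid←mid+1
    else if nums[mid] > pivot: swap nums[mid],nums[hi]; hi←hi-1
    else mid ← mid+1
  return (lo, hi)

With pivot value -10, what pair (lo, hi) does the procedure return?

(0, 0)

lo=0 mid=0 hi=7
-4>-10: swap(0,7), hi=6 ⇒ [-7, -1, 9, 1, -10, -8, 0, -4]
-7>-10: swap(0,6), hi=5 ⇒ [0, -1, 9, 1, -10, -8, -7, -4]
0>-10: swap(0,5), hi=4 ⇒ [-8, -1, 9, 1, -10, 0, -7, -4]
-8>-10: swap(0,4), hi=3 ⇒ [-10, -1, 9, 1, -8, 0, -7, -4]
-10=-10: mid=1
-1>-10: swap(1,3), hi=2 ⇒ [-10, 1, 9, -1, -8, 0, -7, -4]
1>-10: swap(1,2), hi=1 ⇒ [-10, 9, 1, -1, -8, 0, -7, -4]
9>-10: swap(1,1), hi=0 ⇒ [-10, 9, 1, -1, -8, 0, -7, -4]
done. lo=0 hi=0; nums=[-10, 9, 1, -1, -8, 0, -7, -4]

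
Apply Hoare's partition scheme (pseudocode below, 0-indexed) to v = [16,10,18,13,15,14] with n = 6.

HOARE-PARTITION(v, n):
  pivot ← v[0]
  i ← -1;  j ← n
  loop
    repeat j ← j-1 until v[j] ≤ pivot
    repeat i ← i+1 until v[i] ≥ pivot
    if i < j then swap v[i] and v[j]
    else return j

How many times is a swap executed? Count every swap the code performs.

pivot=16
j stops at 5 (14), i stops at 0 (16); swap ⇒ [14,10,18,13,15,16]
j stops at 4 (15), i stops at 2 (18); swap ⇒ [14,10,15,13,18,16]
j stops at 3, i stops at 4; i≥j ⇒ return 3. v=[14,10,15,13,18,16]

2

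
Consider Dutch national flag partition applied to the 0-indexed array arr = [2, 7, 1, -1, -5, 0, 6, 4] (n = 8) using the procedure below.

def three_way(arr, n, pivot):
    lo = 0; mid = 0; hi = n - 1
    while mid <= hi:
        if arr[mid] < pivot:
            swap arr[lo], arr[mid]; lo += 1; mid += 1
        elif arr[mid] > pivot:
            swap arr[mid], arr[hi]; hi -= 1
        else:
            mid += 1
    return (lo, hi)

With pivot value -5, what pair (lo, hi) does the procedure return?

(0, 0)

pivot = -5; lo=0, mid=0, hi=7
arr[mid]=2>-5: swap arr[0],arr[7]; hi=6 → [4, 7, 1, -1, -5, 0, 6, 2]
arr[mid]=4>-5: swap arr[0],arr[6]; hi=5 → [6, 7, 1, -1, -5, 0, 4, 2]
arr[mid]=6>-5: swap arr[0],arr[5]; hi=4 → [0, 7, 1, -1, -5, 6, 4, 2]
arr[mid]=0>-5: swap arr[0],arr[4]; hi=3 → [-5, 7, 1, -1, 0, 6, 4, 2]
arr[mid]=-5=-5: mid=1
arr[mid]=7>-5: swap arr[1],arr[3]; hi=2 → [-5, -1, 1, 7, 0, 6, 4, 2]
arr[mid]=-1>-5: swap arr[1],arr[2]; hi=1 → [-5, 1, -1, 7, 0, 6, 4, 2]
arr[mid]=1>-5: swap arr[1],arr[1]; hi=0 → [-5, 1, -1, 7, 0, 6, 4, 2]
end: lo=0, hi=0; arr = [-5, 1, -1, 7, 0, 6, 4, 2]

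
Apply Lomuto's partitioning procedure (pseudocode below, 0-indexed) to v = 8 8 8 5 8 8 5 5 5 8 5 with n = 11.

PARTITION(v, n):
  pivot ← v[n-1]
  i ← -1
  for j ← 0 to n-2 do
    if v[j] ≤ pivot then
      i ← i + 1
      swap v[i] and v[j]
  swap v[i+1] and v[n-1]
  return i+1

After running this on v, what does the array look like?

5 5 5 5 5 8 8 8 8 8 8

pivot=5, i=-1
j=0: 8>5, skip
j=1: 8>5, skip
j=2: 8>5, skip
j=3: 5≤5, i=0, swap(0,3) ⇒ 5 8 8 8 8 8 5 5 5 8 5
j=4: 8>5, skip
j=5: 8>5, skip
j=6: 5≤5, i=1, swap(1,6) ⇒ 5 5 8 8 8 8 8 5 5 8 5
j=7: 5≤5, i=2, swap(2,7) ⇒ 5 5 5 8 8 8 8 8 5 8 5
j=8: 5≤5, i=3, swap(3,8) ⇒ 5 5 5 5 8 8 8 8 8 8 5
j=9: 8>5, skip
swap(4,10) ⇒ 5 5 5 5 5 8 8 8 8 8 8; return 4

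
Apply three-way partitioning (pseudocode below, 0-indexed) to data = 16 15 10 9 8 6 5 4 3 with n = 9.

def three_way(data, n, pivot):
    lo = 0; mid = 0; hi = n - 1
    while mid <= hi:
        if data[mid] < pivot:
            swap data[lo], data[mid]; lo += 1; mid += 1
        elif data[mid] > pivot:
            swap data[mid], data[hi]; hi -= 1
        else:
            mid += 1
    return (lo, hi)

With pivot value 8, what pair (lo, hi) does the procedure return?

pivot = 8; lo=0, mid=0, hi=8
data[mid]=16>8: swap data[0],data[8]; hi=7 → 3 15 10 9 8 6 5 4 16
data[mid]=3<8: swap data[0],data[0]; lo=1,mid=1 → 3 15 10 9 8 6 5 4 16
data[mid]=15>8: swap data[1],data[7]; hi=6 → 3 4 10 9 8 6 5 15 16
data[mid]=4<8: swap data[1],data[1]; lo=2,mid=2 → 3 4 10 9 8 6 5 15 16
data[mid]=10>8: swap data[2],data[6]; hi=5 → 3 4 5 9 8 6 10 15 16
data[mid]=5<8: swap data[2],data[2]; lo=3,mid=3 → 3 4 5 9 8 6 10 15 16
data[mid]=9>8: swap data[3],data[5]; hi=4 → 3 4 5 6 8 9 10 15 16
data[mid]=6<8: swap data[3],data[3]; lo=4,mid=4 → 3 4 5 6 8 9 10 15 16
data[mid]=8=8: mid=5
end: lo=4, hi=4; data = 3 4 5 6 8 9 10 15 16

(4, 4)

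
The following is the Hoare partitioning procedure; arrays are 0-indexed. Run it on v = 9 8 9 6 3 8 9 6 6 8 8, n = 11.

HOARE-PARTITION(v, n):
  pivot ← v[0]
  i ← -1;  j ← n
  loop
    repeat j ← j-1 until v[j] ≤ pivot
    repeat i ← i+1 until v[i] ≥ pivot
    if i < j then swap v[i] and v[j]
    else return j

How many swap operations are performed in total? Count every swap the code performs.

pivot=9
j stops at 10 (8), i stops at 0 (9); swap ⇒ 8 8 9 6 3 8 9 6 6 8 9
j stops at 9 (8), i stops at 2 (9); swap ⇒ 8 8 8 6 3 8 9 6 6 9 9
j stops at 8 (6), i stops at 6 (9); swap ⇒ 8 8 8 6 3 8 6 6 9 9 9
j stops at 7, i stops at 8; i≥j ⇒ return 7. v=8 8 8 6 3 8 6 6 9 9 9

3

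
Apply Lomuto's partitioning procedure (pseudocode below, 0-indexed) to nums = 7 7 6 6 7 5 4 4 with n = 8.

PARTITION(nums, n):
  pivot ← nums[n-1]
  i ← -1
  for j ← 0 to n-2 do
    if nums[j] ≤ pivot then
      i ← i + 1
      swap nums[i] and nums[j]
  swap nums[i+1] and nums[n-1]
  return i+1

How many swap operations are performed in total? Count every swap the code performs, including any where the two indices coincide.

2

pivot=4, i=-1
j=0: 7>4, skip
j=1: 7>4, skip
j=2: 6>4, skip
j=3: 6>4, skip
j=4: 7>4, skip
j=5: 5>4, skip
j=6: 4≤4, i=0, swap(0,6) ⇒ 4 7 6 6 7 5 7 4
swap(1,7) ⇒ 4 4 6 6 7 5 7 7; return 1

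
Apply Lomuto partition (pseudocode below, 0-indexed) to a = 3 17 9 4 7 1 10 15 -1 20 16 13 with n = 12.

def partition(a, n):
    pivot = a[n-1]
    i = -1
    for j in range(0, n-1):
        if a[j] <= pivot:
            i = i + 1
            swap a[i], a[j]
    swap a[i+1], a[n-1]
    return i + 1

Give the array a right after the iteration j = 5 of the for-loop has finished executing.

pivot = a[11] = 13; i = -1
j=0: a[0]=3 ≤ 13 → i=0, swap a[0],a[0] (no change) → 3 17 9 4 7 1 10 15 -1 20 16 13
j=1: a[1]=17 > 13 → no swap
j=2: a[2]=9 ≤ 13 → i=1, swap a[1],a[2] → 3 9 17 4 7 1 10 15 -1 20 16 13
j=3: a[3]=4 ≤ 13 → i=2, swap a[2],a[3] → 3 9 4 17 7 1 10 15 -1 20 16 13
j=4: a[4]=7 ≤ 13 → i=3, swap a[3],a[4] → 3 9 4 7 17 1 10 15 -1 20 16 13
j=5: a[5]=1 ≤ 13 → i=4, swap a[4],a[5] → 3 9 4 7 1 17 10 15 -1 20 16 13
(after j=5) a = 3 9 4 7 1 17 10 15 -1 20 16 13

3 9 4 7 1 17 10 15 -1 20 16 13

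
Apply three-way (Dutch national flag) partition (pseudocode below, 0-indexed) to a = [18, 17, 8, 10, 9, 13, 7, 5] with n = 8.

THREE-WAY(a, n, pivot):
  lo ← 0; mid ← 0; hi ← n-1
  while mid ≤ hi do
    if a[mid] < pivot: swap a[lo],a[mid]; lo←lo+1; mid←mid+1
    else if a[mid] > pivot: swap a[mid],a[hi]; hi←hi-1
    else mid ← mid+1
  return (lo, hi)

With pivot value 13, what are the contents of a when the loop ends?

lo=0 mid=0 hi=7
18>13: swap(0,7), hi=6 ⇒ [5, 17, 8, 10, 9, 13, 7, 18]
5<13: swap(0,0), lo=1 mid=1 ⇒ [5, 17, 8, 10, 9, 13, 7, 18]
17>13: swap(1,6), hi=5 ⇒ [5, 7, 8, 10, 9, 13, 17, 18]
7<13: swap(1,1), lo=2 mid=2 ⇒ [5, 7, 8, 10, 9, 13, 17, 18]
8<13: swap(2,2), lo=3 mid=3 ⇒ [5, 7, 8, 10, 9, 13, 17, 18]
10<13: swap(3,3), lo=4 mid=4 ⇒ [5, 7, 8, 10, 9, 13, 17, 18]
9<13: swap(4,4), lo=5 mid=5 ⇒ [5, 7, 8, 10, 9, 13, 17, 18]
13=13: mid=6
done. lo=5 hi=5; a=[5, 7, 8, 10, 9, 13, 17, 18]

[5, 7, 8, 10, 9, 13, 17, 18]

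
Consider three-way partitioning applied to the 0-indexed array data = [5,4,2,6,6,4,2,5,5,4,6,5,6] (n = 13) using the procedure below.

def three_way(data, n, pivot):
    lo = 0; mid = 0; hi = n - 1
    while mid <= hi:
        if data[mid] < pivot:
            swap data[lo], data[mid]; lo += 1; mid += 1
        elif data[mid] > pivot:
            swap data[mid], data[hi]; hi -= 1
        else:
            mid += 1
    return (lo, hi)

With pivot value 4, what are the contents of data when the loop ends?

[2,2,4,4,4,6,5,5,6,6,5,6,5]

lo=0 mid=0 hi=12
5>4: swap(0,12), hi=11 ⇒ [6,4,2,6,6,4,2,5,5,4,6,5,5]
6>4: swap(0,11), hi=10 ⇒ [5,4,2,6,6,4,2,5,5,4,6,6,5]
5>4: swap(0,10), hi=9 ⇒ [6,4,2,6,6,4,2,5,5,4,5,6,5]
6>4: swap(0,9), hi=8 ⇒ [4,4,2,6,6,4,2,5,5,6,5,6,5]
4=4: mid=1
4=4: mid=2
2<4: swap(0,2), lo=1 mid=3 ⇒ [2,4,4,6,6,4,2,5,5,6,5,6,5]
6>4: swap(3,8), hi=7 ⇒ [2,4,4,5,6,4,2,5,6,6,5,6,5]
5>4: swap(3,7), hi=6 ⇒ [2,4,4,5,6,4,2,5,6,6,5,6,5]
5>4: swap(3,6), hi=5 ⇒ [2,4,4,2,6,4,5,5,6,6,5,6,5]
2<4: swap(1,3), lo=2 mid=4 ⇒ [2,2,4,4,6,4,5,5,6,6,5,6,5]
6>4: swap(4,5), hi=4 ⇒ [2,2,4,4,4,6,5,5,6,6,5,6,5]
4=4: mid=5
done. lo=2 hi=4; data=[2,2,4,4,4,6,5,5,6,6,5,6,5]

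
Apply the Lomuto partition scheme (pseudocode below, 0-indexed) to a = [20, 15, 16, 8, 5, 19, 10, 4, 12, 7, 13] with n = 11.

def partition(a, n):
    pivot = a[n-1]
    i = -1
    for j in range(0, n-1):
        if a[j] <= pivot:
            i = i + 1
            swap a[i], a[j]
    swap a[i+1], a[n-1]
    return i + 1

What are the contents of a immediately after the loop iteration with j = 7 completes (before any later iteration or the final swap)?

pivot = a[10] = 13; i = -1
j=0: a[0]=20 > 13 → no swap
j=1: a[1]=15 > 13 → no swap
j=2: a[2]=16 > 13 → no swap
j=3: a[3]=8 ≤ 13 → i=0, swap a[0],a[3] → [8, 15, 16, 20, 5, 19, 10, 4, 12, 7, 13]
j=4: a[4]=5 ≤ 13 → i=1, swap a[1],a[4] → [8, 5, 16, 20, 15, 19, 10, 4, 12, 7, 13]
j=5: a[5]=19 > 13 → no swap
j=6: a[6]=10 ≤ 13 → i=2, swap a[2],a[6] → [8, 5, 10, 20, 15, 19, 16, 4, 12, 7, 13]
j=7: a[7]=4 ≤ 13 → i=3, swap a[3],a[7] → [8, 5, 10, 4, 15, 19, 16, 20, 12, 7, 13]
(after j=7) a = [8, 5, 10, 4, 15, 19, 16, 20, 12, 7, 13]

[8, 5, 10, 4, 15, 19, 16, 20, 12, 7, 13]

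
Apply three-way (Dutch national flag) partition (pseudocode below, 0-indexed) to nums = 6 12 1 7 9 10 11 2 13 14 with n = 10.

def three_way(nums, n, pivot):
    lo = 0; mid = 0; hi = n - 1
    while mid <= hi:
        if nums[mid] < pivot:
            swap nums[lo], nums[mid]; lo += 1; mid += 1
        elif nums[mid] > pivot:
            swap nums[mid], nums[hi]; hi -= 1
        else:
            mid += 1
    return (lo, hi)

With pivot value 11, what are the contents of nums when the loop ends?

6 2 1 7 9 10 11 13 14 12

pivot = 11; lo=0, mid=0, hi=9
nums[mid]=6<11: swap nums[0],nums[0]; lo=1,mid=1 → 6 12 1 7 9 10 11 2 13 14
nums[mid]=12>11: swap nums[1],nums[9]; hi=8 → 6 14 1 7 9 10 11 2 13 12
nums[mid]=14>11: swap nums[1],nums[8]; hi=7 → 6 13 1 7 9 10 11 2 14 12
nums[mid]=13>11: swap nums[1],nums[7]; hi=6 → 6 2 1 7 9 10 11 13 14 12
nums[mid]=2<11: swap nums[1],nums[1]; lo=2,mid=2 → 6 2 1 7 9 10 11 13 14 12
nums[mid]=1<11: swap nums[2],nums[2]; lo=3,mid=3 → 6 2 1 7 9 10 11 13 14 12
nums[mid]=7<11: swap nums[3],nums[3]; lo=4,mid=4 → 6 2 1 7 9 10 11 13 14 12
nums[mid]=9<11: swap nums[4],nums[4]; lo=5,mid=5 → 6 2 1 7 9 10 11 13 14 12
nums[mid]=10<11: swap nums[5],nums[5]; lo=6,mid=6 → 6 2 1 7 9 10 11 13 14 12
nums[mid]=11=11: mid=7
end: lo=6, hi=6; nums = 6 2 1 7 9 10 11 13 14 12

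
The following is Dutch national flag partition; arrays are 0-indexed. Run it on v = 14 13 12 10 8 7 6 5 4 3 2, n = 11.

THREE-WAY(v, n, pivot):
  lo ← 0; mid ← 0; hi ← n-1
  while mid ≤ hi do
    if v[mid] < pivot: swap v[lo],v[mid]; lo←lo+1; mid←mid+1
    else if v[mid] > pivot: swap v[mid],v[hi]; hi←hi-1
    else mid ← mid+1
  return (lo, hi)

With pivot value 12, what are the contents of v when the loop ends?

2 3 10 8 7 6 5 4 12 13 14

pivot = 12; lo=0, mid=0, hi=10
v[mid]=14>12: swap v[0],v[10]; hi=9 → 2 13 12 10 8 7 6 5 4 3 14
v[mid]=2<12: swap v[0],v[0]; lo=1,mid=1 → 2 13 12 10 8 7 6 5 4 3 14
v[mid]=13>12: swap v[1],v[9]; hi=8 → 2 3 12 10 8 7 6 5 4 13 14
v[mid]=3<12: swap v[1],v[1]; lo=2,mid=2 → 2 3 12 10 8 7 6 5 4 13 14
v[mid]=12=12: mid=3
v[mid]=10<12: swap v[2],v[3]; lo=3,mid=4 → 2 3 10 12 8 7 6 5 4 13 14
v[mid]=8<12: swap v[3],v[4]; lo=4,mid=5 → 2 3 10 8 12 7 6 5 4 13 14
v[mid]=7<12: swap v[4],v[5]; lo=5,mid=6 → 2 3 10 8 7 12 6 5 4 13 14
v[mid]=6<12: swap v[5],v[6]; lo=6,mid=7 → 2 3 10 8 7 6 12 5 4 13 14
v[mid]=5<12: swap v[6],v[7]; lo=7,mid=8 → 2 3 10 8 7 6 5 12 4 13 14
v[mid]=4<12: swap v[7],v[8]; lo=8,mid=9 → 2 3 10 8 7 6 5 4 12 13 14
end: lo=8, hi=8; v = 2 3 10 8 7 6 5 4 12 13 14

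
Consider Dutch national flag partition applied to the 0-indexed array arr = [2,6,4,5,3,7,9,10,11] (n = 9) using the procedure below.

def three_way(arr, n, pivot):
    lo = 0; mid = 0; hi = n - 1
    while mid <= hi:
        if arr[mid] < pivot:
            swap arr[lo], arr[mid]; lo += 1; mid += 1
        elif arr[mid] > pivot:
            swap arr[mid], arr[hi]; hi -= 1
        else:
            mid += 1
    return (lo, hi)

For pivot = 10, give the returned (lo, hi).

(7, 7)

pivot = 10; lo=0, mid=0, hi=8
arr[mid]=2<10: swap arr[0],arr[0]; lo=1,mid=1 → [2,6,4,5,3,7,9,10,11]
arr[mid]=6<10: swap arr[1],arr[1]; lo=2,mid=2 → [2,6,4,5,3,7,9,10,11]
arr[mid]=4<10: swap arr[2],arr[2]; lo=3,mid=3 → [2,6,4,5,3,7,9,10,11]
arr[mid]=5<10: swap arr[3],arr[3]; lo=4,mid=4 → [2,6,4,5,3,7,9,10,11]
arr[mid]=3<10: swap arr[4],arr[4]; lo=5,mid=5 → [2,6,4,5,3,7,9,10,11]
arr[mid]=7<10: swap arr[5],arr[5]; lo=6,mid=6 → [2,6,4,5,3,7,9,10,11]
arr[mid]=9<10: swap arr[6],arr[6]; lo=7,mid=7 → [2,6,4,5,3,7,9,10,11]
arr[mid]=10=10: mid=8
arr[mid]=11>10: swap arr[8],arr[8]; hi=7 → [2,6,4,5,3,7,9,10,11]
end: lo=7, hi=7; arr = [2,6,4,5,3,7,9,10,11]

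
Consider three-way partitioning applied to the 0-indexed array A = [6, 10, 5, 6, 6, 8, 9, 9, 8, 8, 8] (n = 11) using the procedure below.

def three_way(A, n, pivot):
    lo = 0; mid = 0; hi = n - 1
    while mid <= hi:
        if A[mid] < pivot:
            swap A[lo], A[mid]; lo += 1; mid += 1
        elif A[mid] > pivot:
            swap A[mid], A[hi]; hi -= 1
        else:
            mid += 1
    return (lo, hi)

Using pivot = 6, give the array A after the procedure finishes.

[5, 6, 6, 6, 8, 9, 9, 8, 8, 8, 10]

pivot = 6; lo=0, mid=0, hi=10
A[mid]=6=6: mid=1
A[mid]=10>6: swap A[1],A[10]; hi=9 → [6, 8, 5, 6, 6, 8, 9, 9, 8, 8, 10]
A[mid]=8>6: swap A[1],A[9]; hi=8 → [6, 8, 5, 6, 6, 8, 9, 9, 8, 8, 10]
A[mid]=8>6: swap A[1],A[8]; hi=7 → [6, 8, 5, 6, 6, 8, 9, 9, 8, 8, 10]
A[mid]=8>6: swap A[1],A[7]; hi=6 → [6, 9, 5, 6, 6, 8, 9, 8, 8, 8, 10]
A[mid]=9>6: swap A[1],A[6]; hi=5 → [6, 9, 5, 6, 6, 8, 9, 8, 8, 8, 10]
A[mid]=9>6: swap A[1],A[5]; hi=4 → [6, 8, 5, 6, 6, 9, 9, 8, 8, 8, 10]
A[mid]=8>6: swap A[1],A[4]; hi=3 → [6, 6, 5, 6, 8, 9, 9, 8, 8, 8, 10]
A[mid]=6=6: mid=2
A[mid]=5<6: swap A[0],A[2]; lo=1,mid=3 → [5, 6, 6, 6, 8, 9, 9, 8, 8, 8, 10]
A[mid]=6=6: mid=4
end: lo=1, hi=3; A = [5, 6, 6, 6, 8, 9, 9, 8, 8, 8, 10]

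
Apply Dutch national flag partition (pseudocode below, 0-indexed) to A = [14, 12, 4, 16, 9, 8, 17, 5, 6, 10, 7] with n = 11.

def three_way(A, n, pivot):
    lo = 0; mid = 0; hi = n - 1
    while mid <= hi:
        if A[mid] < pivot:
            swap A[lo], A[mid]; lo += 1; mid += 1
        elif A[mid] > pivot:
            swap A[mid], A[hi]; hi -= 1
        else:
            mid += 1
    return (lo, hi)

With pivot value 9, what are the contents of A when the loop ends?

pivot = 9; lo=0, mid=0, hi=10
A[mid]=14>9: swap A[0],A[10]; hi=9 → [7, 12, 4, 16, 9, 8, 17, 5, 6, 10, 14]
A[mid]=7<9: swap A[0],A[0]; lo=1,mid=1 → [7, 12, 4, 16, 9, 8, 17, 5, 6, 10, 14]
A[mid]=12>9: swap A[1],A[9]; hi=8 → [7, 10, 4, 16, 9, 8, 17, 5, 6, 12, 14]
A[mid]=10>9: swap A[1],A[8]; hi=7 → [7, 6, 4, 16, 9, 8, 17, 5, 10, 12, 14]
A[mid]=6<9: swap A[1],A[1]; lo=2,mid=2 → [7, 6, 4, 16, 9, 8, 17, 5, 10, 12, 14]
A[mid]=4<9: swap A[2],A[2]; lo=3,mid=3 → [7, 6, 4, 16, 9, 8, 17, 5, 10, 12, 14]
A[mid]=16>9: swap A[3],A[7]; hi=6 → [7, 6, 4, 5, 9, 8, 17, 16, 10, 12, 14]
A[mid]=5<9: swap A[3],A[3]; lo=4,mid=4 → [7, 6, 4, 5, 9, 8, 17, 16, 10, 12, 14]
A[mid]=9=9: mid=5
A[mid]=8<9: swap A[4],A[5]; lo=5,mid=6 → [7, 6, 4, 5, 8, 9, 17, 16, 10, 12, 14]
A[mid]=17>9: swap A[6],A[6]; hi=5 → [7, 6, 4, 5, 8, 9, 17, 16, 10, 12, 14]
end: lo=5, hi=5; A = [7, 6, 4, 5, 8, 9, 17, 16, 10, 12, 14]

[7, 6, 4, 5, 8, 9, 17, 16, 10, 12, 14]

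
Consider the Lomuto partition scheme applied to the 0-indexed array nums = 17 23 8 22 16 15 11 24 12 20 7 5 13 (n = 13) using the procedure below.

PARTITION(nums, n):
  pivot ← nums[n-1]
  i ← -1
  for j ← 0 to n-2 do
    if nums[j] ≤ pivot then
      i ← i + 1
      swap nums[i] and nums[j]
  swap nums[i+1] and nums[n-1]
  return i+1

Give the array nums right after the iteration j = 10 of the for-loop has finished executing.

8 11 12 7 16 15 23 24 17 20 22 5 13

pivot=13, i=-1
j=0: 17>13, skip
j=1: 23>13, skip
j=2: 8≤13, i=0, swap(0,2) ⇒ 8 23 17 22 16 15 11 24 12 20 7 5 13
j=3: 22>13, skip
j=4: 16>13, skip
j=5: 15>13, skip
j=6: 11≤13, i=1, swap(1,6) ⇒ 8 11 17 22 16 15 23 24 12 20 7 5 13
j=7: 24>13, skip
j=8: 12≤13, i=2, swap(2,8) ⇒ 8 11 12 22 16 15 23 24 17 20 7 5 13
j=9: 20>13, skip
j=10: 7≤13, i=3, swap(3,10) ⇒ 8 11 12 7 16 15 23 24 17 20 22 5 13
(after j=10) nums = 8 11 12 7 16 15 23 24 17 20 22 5 13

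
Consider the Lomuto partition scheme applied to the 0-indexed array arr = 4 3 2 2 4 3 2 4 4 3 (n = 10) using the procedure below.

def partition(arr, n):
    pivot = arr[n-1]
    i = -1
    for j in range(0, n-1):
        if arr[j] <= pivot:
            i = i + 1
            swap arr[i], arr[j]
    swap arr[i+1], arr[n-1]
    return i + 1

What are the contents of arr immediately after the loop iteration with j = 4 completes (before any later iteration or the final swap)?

3 2 2 4 4 3 2 4 4 3

pivot=3, i=-1
j=0: 4>3, skip
j=1: 3≤3, i=0, swap(0,1) ⇒ 3 4 2 2 4 3 2 4 4 3
j=2: 2≤3, i=1, swap(1,2) ⇒ 3 2 4 2 4 3 2 4 4 3
j=3: 2≤3, i=2, swap(2,3) ⇒ 3 2 2 4 4 3 2 4 4 3
j=4: 4>3, skip
(after j=4) arr = 3 2 2 4 4 3 2 4 4 3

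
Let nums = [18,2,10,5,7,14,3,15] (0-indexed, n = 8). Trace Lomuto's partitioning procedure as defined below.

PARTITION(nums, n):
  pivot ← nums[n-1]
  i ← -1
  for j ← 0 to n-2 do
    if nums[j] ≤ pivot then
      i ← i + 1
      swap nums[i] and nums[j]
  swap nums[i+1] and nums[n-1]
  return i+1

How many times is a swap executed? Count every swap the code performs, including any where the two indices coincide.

pivot = nums[7] = 15; i = -1
j=0: nums[0]=18 > 15 → no swap
j=1: nums[1]=2 ≤ 15 → i=0, swap nums[0],nums[1] → [2,18,10,5,7,14,3,15]
j=2: nums[2]=10 ≤ 15 → i=1, swap nums[1],nums[2] → [2,10,18,5,7,14,3,15]
j=3: nums[3]=5 ≤ 15 → i=2, swap nums[2],nums[3] → [2,10,5,18,7,14,3,15]
j=4: nums[4]=7 ≤ 15 → i=3, swap nums[3],nums[4] → [2,10,5,7,18,14,3,15]
j=5: nums[5]=14 ≤ 15 → i=4, swap nums[4],nums[5] → [2,10,5,7,14,18,3,15]
j=6: nums[6]=3 ≤ 15 → i=5, swap nums[5],nums[6] → [2,10,5,7,14,3,18,15]
final swap nums[6],nums[7] → [2,10,5,7,14,3,15,18]; return 6

7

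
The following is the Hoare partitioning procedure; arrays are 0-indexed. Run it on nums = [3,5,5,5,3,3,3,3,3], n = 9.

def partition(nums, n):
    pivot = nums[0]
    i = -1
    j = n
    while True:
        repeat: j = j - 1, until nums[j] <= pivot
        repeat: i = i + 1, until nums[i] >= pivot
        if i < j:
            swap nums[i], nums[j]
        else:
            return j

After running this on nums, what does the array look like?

[3,3,3,3,3,5,5,5,3]

pivot = nums[0] = 3; i = -1, j = 9
j→8 (nums[8]=3≤3), i→0 (nums[0]=3≥3); i<j, swap → [3,5,5,5,3,3,3,3,3]
j→7 (nums[7]=3≤3), i→1 (nums[1]=5≥3); i<j, swap → [3,3,5,5,3,3,3,5,3]
j→6 (nums[6]=3≤3), i→2 (nums[2]=5≥3); i<j, swap → [3,3,3,5,3,3,5,5,3]
j→5 (nums[5]=3≤3), i→3 (nums[3]=5≥3); i<j, swap → [3,3,3,3,3,5,5,5,3]
j→4, i→4; i≥j, return j=4. nums = [3,3,3,3,3,5,5,5,3]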